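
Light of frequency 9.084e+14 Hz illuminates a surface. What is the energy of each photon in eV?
3.7568 eV

Using E = hf:

E = hf = (6.626×10⁻³⁴ J·s)(9.084e+14 Hz)
E = 3.7568 eV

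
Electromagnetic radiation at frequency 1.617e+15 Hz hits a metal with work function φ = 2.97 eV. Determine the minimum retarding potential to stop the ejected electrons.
3.7174 V

The stopping potential V_s satisfies: eV_s = KE_max

First, find KE_max using Einstein's equation:
E_photon = hf = (6.626×10⁻³⁴ J·s)(1.617e+15 Hz) = 6.6874 eV
KE_max = E_photon - φ = 6.6874 - 2.97 = 3.7174 eV

Since eV_s = KE_max:
V_s = KE_max/e = 3.7174 V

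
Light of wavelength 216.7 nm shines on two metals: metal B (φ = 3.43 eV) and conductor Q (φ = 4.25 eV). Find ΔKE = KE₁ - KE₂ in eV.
0.8200 eV

Using KE_max = hc/λ - φ for each metal:

Photon energy: E = hc/λ = 5.7215 eV

For metal B (φ₁ = 3.43 eV):
KE₁ = E - φ₁ = 5.7215 - 3.43 = 2.2915 eV

For conductor Q (φ₂ = 4.25 eV):
KE₂ = E - φ₂ = 5.7215 - 4.25 = 1.4715 eV

Difference:
ΔKE = KE₁ - KE₂ = 2.2915 - 1.4715 = 0.8200 eV

Note: The difference equals the difference in work functions: 4.25 - 3.43 = 0.82 eV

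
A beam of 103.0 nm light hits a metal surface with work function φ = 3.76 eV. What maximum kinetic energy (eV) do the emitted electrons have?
8.2773 eV

Using Einstein's photoelectric equation: KE_max = hf - φ = hc/λ - φ

First, calculate the photon energy:
E_photon = hc/λ = (6.626×10⁻³⁴ J·s)(3×10⁸ m/s) / (103.0×10⁻⁹ m)
E_photon = 12.0373 eV

Then, the maximum kinetic energy:
KE_max = E_photon - φ = 12.0373 eV - 3.76 eV = 8.2773 eV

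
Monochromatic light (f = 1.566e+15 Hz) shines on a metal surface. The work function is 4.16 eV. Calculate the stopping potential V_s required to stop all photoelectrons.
2.3165 V

The stopping potential V_s satisfies: eV_s = KE_max

First, find KE_max using Einstein's equation:
E_photon = hf = (6.626×10⁻³⁴ J·s)(1.566e+15 Hz) = 6.4765 eV
KE_max = E_photon - φ = 6.4765 - 4.16 = 2.3165 eV

Since eV_s = KE_max:
V_s = KE_max/e = 2.3165 V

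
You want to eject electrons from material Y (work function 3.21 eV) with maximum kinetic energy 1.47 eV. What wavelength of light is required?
264.92 nm

From Einstein's equation: KE_max = hc/λ - φ

Rearranging for λ:
hc/λ = KE_max + φ
λ = hc/(KE_max + φ)

Required photon energy:
E_photon = KE_max + φ = 1.47 + 3.21 = 4.68 eV

Required wavelength:
λ = hc/E_photon = (6.626×10⁻³⁴)(3×10⁸) / (4.68 × 1.602×10⁻¹⁹)
λ = 264.92 nm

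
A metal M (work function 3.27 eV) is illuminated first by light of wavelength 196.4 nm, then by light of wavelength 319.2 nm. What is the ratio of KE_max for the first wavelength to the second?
4.9540

Using Einstein's equation: KE_max = hc/λ - φ

For λ₁ = 196.4 nm:
E₁ = hc/λ₁ = 6.3128 eV
KE₁ = E₁ - φ = 6.3128 - 3.27 = 3.0428 eV

For λ₂ = 319.2 nm:
E₂ = hc/λ₂ = 3.8842 eV
KE₂ = E₂ - φ = 3.8842 - 3.27 = 0.6142 eV

Ratio: KE₁/KE₂ = 3.0428/0.6142 = 4.9540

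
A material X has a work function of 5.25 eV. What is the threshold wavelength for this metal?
236.16 nm

The threshold wavelength is when the photon energy equals the work function:
hc/λ₀ = φ

Solving for λ₀:
λ₀ = hc/φ = (6.626×10⁻³⁴ J·s)(3×10⁸ m/s) / (5.25 eV × 1.602×10⁻¹⁹ J/eV)
λ₀ = 236.16 nm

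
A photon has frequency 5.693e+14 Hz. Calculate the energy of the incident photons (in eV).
2.3544 eV

Using E = hf:

E = hf = (6.626×10⁻³⁴ J·s)(5.693e+14 Hz)
E = 2.3544 eV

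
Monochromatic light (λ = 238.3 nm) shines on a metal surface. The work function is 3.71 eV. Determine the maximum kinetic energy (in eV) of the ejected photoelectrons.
1.4929 eV

Using Einstein's photoelectric equation: KE_max = hf - φ = hc/λ - φ

First, calculate the photon energy:
E_photon = hc/λ = (6.626×10⁻³⁴ J·s)(3×10⁸ m/s) / (238.3×10⁻⁹ m)
E_photon = 5.2029 eV

Then, the maximum kinetic energy:
KE_max = E_photon - φ = 5.2029 eV - 3.71 eV = 1.4929 eV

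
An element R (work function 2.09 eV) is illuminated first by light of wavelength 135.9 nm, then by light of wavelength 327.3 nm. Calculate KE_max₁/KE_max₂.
4.1418

Using Einstein's equation: KE_max = hc/λ - φ

For λ₁ = 135.9 nm:
E₁ = hc/λ₁ = 9.1232 eV
KE₁ = E₁ - φ = 9.1232 - 2.09 = 7.0332 eV

For λ₂ = 327.3 nm:
E₂ = hc/λ₂ = 3.7881 eV
KE₂ = E₂ - φ = 3.7881 - 2.09 = 1.6981 eV

Ratio: KE₁/KE₂ = 7.0332/1.6981 = 4.1418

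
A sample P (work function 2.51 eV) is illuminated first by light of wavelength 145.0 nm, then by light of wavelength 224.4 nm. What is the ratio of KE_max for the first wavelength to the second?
2.0034

Using Einstein's equation: KE_max = hc/λ - φ

For λ₁ = 145.0 nm:
E₁ = hc/λ₁ = 8.5506 eV
KE₁ = E₁ - φ = 8.5506 - 2.51 = 6.0406 eV

For λ₂ = 224.4 nm:
E₂ = hc/λ₂ = 5.5251 eV
KE₂ = E₂ - φ = 5.5251 - 2.51 = 3.0151 eV

Ratio: KE₁/KE₂ = 6.0406/3.0151 = 2.0034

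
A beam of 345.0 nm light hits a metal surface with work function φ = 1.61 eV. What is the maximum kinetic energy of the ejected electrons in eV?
1.9837 eV

Using Einstein's photoelectric equation: KE_max = hf - φ = hc/λ - φ

First, calculate the photon energy:
E_photon = hc/λ = (6.626×10⁻³⁴ J·s)(3×10⁸ m/s) / (345.0×10⁻⁹ m)
E_photon = 3.5937 eV

Then, the maximum kinetic energy:
KE_max = E_photon - φ = 3.5937 eV - 1.61 eV = 1.9837 eV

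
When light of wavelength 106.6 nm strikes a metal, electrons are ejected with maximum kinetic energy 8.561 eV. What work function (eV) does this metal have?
3.07 eV

From Einstein's photoelectric equation: KE_max = hf - φ = hc/λ - φ

Rearranging for φ:
φ = hc/λ - KE_max

Calculate photon energy:
E_photon = hc/λ = 11.6308 eV

Therefore:
φ = 11.6308 - 8.561 = 3.07 eV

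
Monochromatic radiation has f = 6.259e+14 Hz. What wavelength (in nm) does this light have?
478.98 nm

Using the wave equation: c = fλ

Solving for wavelength:
λ = c/f = (3×10⁸ m/s) / (6.259e+14 Hz)
λ = 478.98 nm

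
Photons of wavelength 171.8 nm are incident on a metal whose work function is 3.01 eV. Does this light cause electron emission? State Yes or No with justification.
Yes

For photoemission, the photon energy must exceed the work function.

Photon energy: E = hc/λ = 7.2168 eV
Work function: φ = 3.01 eV

Since E_photon (7.2168 eV) > φ (3.01 eV), photoemission WILL occur.
The threshold wavelength is λ₀ = hc/φ = 411.9 nm.
Since 171.8 nm < 411.9 nm, the light has sufficient energy.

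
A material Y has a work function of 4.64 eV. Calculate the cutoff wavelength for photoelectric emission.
267.21 nm

The threshold wavelength is when the photon energy equals the work function:
hc/λ₀ = φ

Solving for λ₀:
λ₀ = hc/φ = (6.626×10⁻³⁴ J·s)(3×10⁸ m/s) / (4.64 eV × 1.602×10⁻¹⁹ J/eV)
λ₀ = 267.21 nm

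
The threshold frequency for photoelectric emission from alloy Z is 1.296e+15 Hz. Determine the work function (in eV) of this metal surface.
5.36 eV

At the threshold frequency, photon energy equals work function:
φ = hf₀

Calculating:
φ = (6.626×10⁻³⁴ J·s)(1.296e+15 Hz)
φ = 5.36 eV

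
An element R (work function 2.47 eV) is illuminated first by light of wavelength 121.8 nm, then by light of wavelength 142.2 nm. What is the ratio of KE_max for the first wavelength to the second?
1.2337

Using Einstein's equation: KE_max = hc/λ - φ

For λ₁ = 121.8 nm:
E₁ = hc/λ₁ = 10.1793 eV
KE₁ = E₁ - φ = 10.1793 - 2.47 = 7.7093 eV

For λ₂ = 142.2 nm:
E₂ = hc/λ₂ = 8.7190 eV
KE₂ = E₂ - φ = 8.7190 - 2.47 = 6.2490 eV

Ratio: KE₁/KE₂ = 7.7093/6.2490 = 1.2337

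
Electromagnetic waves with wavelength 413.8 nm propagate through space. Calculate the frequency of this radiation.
7.2449e+14 Hz

Using the wave equation: c = fλ

Solving for frequency:
f = c/λ = (3×10⁸ m/s) / (413.8×10⁻⁹ m)
f = 7.2449e+14 Hz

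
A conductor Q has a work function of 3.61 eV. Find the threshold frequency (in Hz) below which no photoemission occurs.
8.7289e+14 Hz

The threshold frequency is when the photon energy equals the work function:
hf₀ = φ

Solving for f₀:
f₀ = φ/h = (3.61 eV × 1.602×10⁻¹⁹ J/eV) / (6.626×10⁻³⁴ J·s)
f₀ = 8.7289e+14 Hz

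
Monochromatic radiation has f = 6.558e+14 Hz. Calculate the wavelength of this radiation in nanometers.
457.14 nm

Using the wave equation: c = fλ

Solving for wavelength:
λ = c/f = (3×10⁸ m/s) / (6.558e+14 Hz)
λ = 457.14 nm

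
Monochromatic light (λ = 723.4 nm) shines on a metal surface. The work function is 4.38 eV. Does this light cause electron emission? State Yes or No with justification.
No

For photoemission, the photon energy must exceed the work function.

Photon energy: E = hc/λ = 1.7139 eV
Work function: φ = 4.38 eV

Since E_photon (1.7139 eV) < φ (4.38 eV), photoemission will NOT occur.
The threshold wavelength is λ₀ = hc/φ = 283.1 nm.
Since 723.4 nm > 283.1 nm, the photons lack sufficient energy.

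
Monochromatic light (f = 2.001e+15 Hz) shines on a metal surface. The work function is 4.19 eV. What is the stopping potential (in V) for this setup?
4.0855 V

The stopping potential V_s satisfies: eV_s = KE_max

First, find KE_max using Einstein's equation:
E_photon = hf = (6.626×10⁻³⁴ J·s)(2.001e+15 Hz) = 8.2755 eV
KE_max = E_photon - φ = 8.2755 - 4.19 = 4.0855 eV

Since eV_s = KE_max:
V_s = KE_max/e = 4.0855 V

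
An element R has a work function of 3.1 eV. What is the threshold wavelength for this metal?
399.95 nm

The threshold wavelength is when the photon energy equals the work function:
hc/λ₀ = φ

Solving for λ₀:
λ₀ = hc/φ = (6.626×10⁻³⁴ J·s)(3×10⁸ m/s) / (3.1 eV × 1.602×10⁻¹⁹ J/eV)
λ₀ = 399.95 nm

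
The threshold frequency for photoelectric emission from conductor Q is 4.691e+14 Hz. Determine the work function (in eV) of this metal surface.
1.94 eV

At the threshold frequency, photon energy equals work function:
φ = hf₀

Calculating:
φ = (6.626×10⁻³⁴ J·s)(4.691e+14 Hz)
φ = 1.94 eV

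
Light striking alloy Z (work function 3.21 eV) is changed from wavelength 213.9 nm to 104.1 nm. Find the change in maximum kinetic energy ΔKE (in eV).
6.1137 eV

Using Einstein's equation: KE_max = hc/λ - φ

For λ₁ = 213.9 nm:
KE₁ = hc/λ₁ - φ = 5.7964 - 3.21 = 2.5864 eV

For λ₂ = 104.1 nm:
KE₂ = hc/λ₂ - φ = 11.9101 - 3.21 = 8.7001 eV

Change in KE:
ΔKE = KE₂ - KE₁ = 8.7001 - 2.5864 = 6.1137 eV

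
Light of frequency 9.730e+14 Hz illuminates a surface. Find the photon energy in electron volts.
4.0240 eV

Using E = hf:

E = hf = (6.626×10⁻³⁴ J·s)(9.730e+14 Hz)
E = 4.0240 eV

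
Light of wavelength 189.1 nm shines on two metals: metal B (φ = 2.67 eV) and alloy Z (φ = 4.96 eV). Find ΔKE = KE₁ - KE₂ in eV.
2.2900 eV

Using KE_max = hc/λ - φ for each metal:

Photon energy: E = hc/λ = 6.5565 eV

For metal B (φ₁ = 2.67 eV):
KE₁ = E - φ₁ = 6.5565 - 2.67 = 3.8865 eV

For alloy Z (φ₂ = 4.96 eV):
KE₂ = E - φ₂ = 6.5565 - 4.96 = 1.5965 eV

Difference:
ΔKE = KE₁ - KE₂ = 3.8865 - 1.5965 = 2.2900 eV

Note: The difference equals the difference in work functions: 4.96 - 2.67 = 2.29 eV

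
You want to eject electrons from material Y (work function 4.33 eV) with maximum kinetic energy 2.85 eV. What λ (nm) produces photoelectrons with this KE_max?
172.68 nm

From Einstein's equation: KE_max = hc/λ - φ

Rearranging for λ:
hc/λ = KE_max + φ
λ = hc/(KE_max + φ)

Required photon energy:
E_photon = KE_max + φ = 2.85 + 4.33 = 7.18 eV

Required wavelength:
λ = hc/E_photon = (6.626×10⁻³⁴)(3×10⁸) / (7.18 × 1.602×10⁻¹⁹)
λ = 172.68 nm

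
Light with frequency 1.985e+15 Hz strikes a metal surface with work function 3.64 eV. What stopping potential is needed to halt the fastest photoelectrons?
4.5693 V

The stopping potential V_s satisfies: eV_s = KE_max

First, find KE_max using Einstein's equation:
E_photon = hf = (6.626×10⁻³⁴ J·s)(1.985e+15 Hz) = 8.2093 eV
KE_max = E_photon - φ = 8.2093 - 3.64 = 4.5693 eV

Since eV_s = KE_max:
V_s = KE_max/e = 4.5693 V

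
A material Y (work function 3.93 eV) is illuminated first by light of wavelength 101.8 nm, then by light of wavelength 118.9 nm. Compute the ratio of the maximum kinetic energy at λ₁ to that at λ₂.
1.2696

Using Einstein's equation: KE_max = hc/λ - φ

For λ₁ = 101.8 nm:
E₁ = hc/λ₁ = 12.1792 eV
KE₁ = E₁ - φ = 12.1792 - 3.93 = 8.2492 eV

For λ₂ = 118.9 nm:
E₂ = hc/λ₂ = 10.4276 eV
KE₂ = E₂ - φ = 10.4276 - 3.93 = 6.4976 eV

Ratio: KE₁/KE₂ = 8.2492/6.4976 = 1.2696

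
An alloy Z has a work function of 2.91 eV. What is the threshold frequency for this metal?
7.0363e+14 Hz

The threshold frequency is when the photon energy equals the work function:
hf₀ = φ

Solving for f₀:
f₀ = φ/h = (2.91 eV × 1.602×10⁻¹⁹ J/eV) / (6.626×10⁻³⁴ J·s)
f₀ = 7.0363e+14 Hz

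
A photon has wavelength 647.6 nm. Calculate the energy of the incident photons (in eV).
1.9145 eV

Using E = hf = hc/λ:

E = hc/λ = (6.626×10⁻³⁴ J·s)(3×10⁸ m/s) / (647.6×10⁻⁹ m)
E = 1.9145 eV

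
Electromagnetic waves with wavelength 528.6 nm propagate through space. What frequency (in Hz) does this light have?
5.6714e+14 Hz

Using the wave equation: c = fλ

Solving for frequency:
f = c/λ = (3×10⁸ m/s) / (528.6×10⁻⁹ m)
f = 5.6714e+14 Hz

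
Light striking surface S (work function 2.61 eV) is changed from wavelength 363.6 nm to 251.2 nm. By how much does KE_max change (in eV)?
1.5258 eV

Using Einstein's equation: KE_max = hc/λ - φ

For λ₁ = 363.6 nm:
KE₁ = hc/λ₁ - φ = 3.4099 - 2.61 = 0.7999 eV

For λ₂ = 251.2 nm:
KE₂ = hc/λ₂ - φ = 4.9357 - 2.61 = 2.3257 eV

Change in KE:
ΔKE = KE₂ - KE₁ = 2.3257 - 0.7999 = 1.5258 eV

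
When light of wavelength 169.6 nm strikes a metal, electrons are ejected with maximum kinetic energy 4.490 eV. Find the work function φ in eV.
2.82 eV

From Einstein's photoelectric equation: KE_max = hf - φ = hc/λ - φ

Rearranging for φ:
φ = hc/λ - KE_max

Calculate photon energy:
E_photon = hc/λ = 7.3104 eV

Therefore:
φ = 7.3104 - 4.490 = 2.82 eV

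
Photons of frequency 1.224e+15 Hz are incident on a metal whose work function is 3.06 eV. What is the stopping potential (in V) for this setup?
2.0021 V

The stopping potential V_s satisfies: eV_s = KE_max

First, find KE_max using Einstein's equation:
E_photon = hf = (6.626×10⁻³⁴ J·s)(1.224e+15 Hz) = 5.0621 eV
KE_max = E_photon - φ = 5.0621 - 3.06 = 2.0021 eV

Since eV_s = KE_max:
V_s = KE_max/e = 2.0021 V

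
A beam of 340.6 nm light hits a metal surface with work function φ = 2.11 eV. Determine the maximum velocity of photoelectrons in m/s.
7.3366e+05 m/s

First, find the maximum kinetic energy:
E_photon = hc/λ = 3.6402 eV
KE_max = E_photon - φ = 3.6402 - 2.11 = 1.5302 eV

Convert to Joules: KE_max = 1.5302 × 1.602×10⁻¹⁹ J = 2.4516e-19 J

Then use KE = ½mv² to find velocity:
v = √(2·KE/m) = √(2 × 2.4516e-19 J / 9.109e-31 kg)
v = 7.3366e+05 m/s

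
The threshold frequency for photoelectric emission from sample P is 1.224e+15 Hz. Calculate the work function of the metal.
5.06 eV

At the threshold frequency, photon energy equals work function:
φ = hf₀

Calculating:
φ = (6.626×10⁻³⁴ J·s)(1.224e+15 Hz)
φ = 5.06 eV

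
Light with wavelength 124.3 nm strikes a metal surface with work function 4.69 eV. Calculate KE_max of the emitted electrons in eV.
5.2846 eV

Using Einstein's photoelectric equation: KE_max = hf - φ = hc/λ - φ

First, calculate the photon energy:
E_photon = hc/λ = (6.626×10⁻³⁴ J·s)(3×10⁸ m/s) / (124.3×10⁻⁹ m)
E_photon = 9.9746 eV

Then, the maximum kinetic energy:
KE_max = E_photon - φ = 9.9746 eV - 4.69 eV = 5.2846 eV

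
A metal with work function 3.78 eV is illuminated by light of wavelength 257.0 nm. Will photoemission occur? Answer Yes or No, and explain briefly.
Yes

For photoemission, the photon energy must exceed the work function.

Photon energy: E = hc/λ = 4.8243 eV
Work function: φ = 3.78 eV

Since E_photon (4.8243 eV) > φ (3.78 eV), photoemission WILL occur.
The threshold wavelength is λ₀ = hc/φ = 328.0 nm.
Since 257.0 nm < 328.0 nm, the light has sufficient energy.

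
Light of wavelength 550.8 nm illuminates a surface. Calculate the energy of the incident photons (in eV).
2.2510 eV

Using E = hf = hc/λ:

E = hc/λ = (6.626×10⁻³⁴ J·s)(3×10⁸ m/s) / (550.8×10⁻⁹ m)
E = 2.2510 eV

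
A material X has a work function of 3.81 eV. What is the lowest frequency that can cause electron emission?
9.2125e+14 Hz

The threshold frequency is when the photon energy equals the work function:
hf₀ = φ

Solving for f₀:
f₀ = φ/h = (3.81 eV × 1.602×10⁻¹⁹ J/eV) / (6.626×10⁻³⁴ J·s)
f₀ = 9.2125e+14 Hz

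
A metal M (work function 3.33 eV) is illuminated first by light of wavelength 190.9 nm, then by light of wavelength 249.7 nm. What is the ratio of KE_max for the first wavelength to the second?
1.9352

Using Einstein's equation: KE_max = hc/λ - φ

For λ₁ = 190.9 nm:
E₁ = hc/λ₁ = 6.4947 eV
KE₁ = E₁ - φ = 6.4947 - 3.33 = 3.1647 eV

For λ₂ = 249.7 nm:
E₂ = hc/λ₂ = 4.9653 eV
KE₂ = E₂ - φ = 4.9653 - 3.33 = 1.6353 eV

Ratio: KE₁/KE₂ = 3.1647/1.6353 = 1.9352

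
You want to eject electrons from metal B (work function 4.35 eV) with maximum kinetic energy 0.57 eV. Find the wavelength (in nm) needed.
252.00 nm

From Einstein's equation: KE_max = hc/λ - φ

Rearranging for λ:
hc/λ = KE_max + φ
λ = hc/(KE_max + φ)

Required photon energy:
E_photon = KE_max + φ = 0.57 + 4.35 = 4.92 eV

Required wavelength:
λ = hc/E_photon = (6.626×10⁻³⁴)(3×10⁸) / (4.92 × 1.602×10⁻¹⁹)
λ = 252.00 nm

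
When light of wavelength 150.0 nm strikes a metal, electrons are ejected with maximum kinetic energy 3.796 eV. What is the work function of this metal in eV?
4.47 eV

From Einstein's photoelectric equation: KE_max = hf - φ = hc/λ - φ

Rearranging for φ:
φ = hc/λ - KE_max

Calculate photon energy:
E_photon = hc/λ = 8.2656 eV

Therefore:
φ = 8.2656 - 3.796 = 4.47 eV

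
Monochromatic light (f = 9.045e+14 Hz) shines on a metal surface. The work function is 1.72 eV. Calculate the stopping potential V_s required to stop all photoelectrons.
2.0207 V

The stopping potential V_s satisfies: eV_s = KE_max

First, find KE_max using Einstein's equation:
E_photon = hf = (6.626×10⁻³⁴ J·s)(9.045e+14 Hz) = 3.7407 eV
KE_max = E_photon - φ = 3.7407 - 1.72 = 2.0207 eV

Since eV_s = KE_max:
V_s = KE_max/e = 2.0207 V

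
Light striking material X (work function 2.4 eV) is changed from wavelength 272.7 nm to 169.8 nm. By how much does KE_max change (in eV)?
2.7552 eV

Using Einstein's equation: KE_max = hc/λ - φ

For λ₁ = 272.7 nm:
KE₁ = hc/λ₁ - φ = 4.5465 - 2.4 = 2.1465 eV

For λ₂ = 169.8 nm:
KE₂ = hc/λ₂ - φ = 7.3018 - 2.4 = 4.9018 eV

Change in KE:
ΔKE = KE₂ - KE₁ = 4.9018 - 2.1465 = 2.7552 eV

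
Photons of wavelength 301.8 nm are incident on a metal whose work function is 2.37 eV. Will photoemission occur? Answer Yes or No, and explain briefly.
Yes

For photoemission, the photon energy must exceed the work function.

Photon energy: E = hc/λ = 4.1082 eV
Work function: φ = 2.37 eV

Since E_photon (4.1082 eV) > φ (2.37 eV), photoemission WILL occur.
The threshold wavelength is λ₀ = hc/φ = 523.1 nm.
Since 301.8 nm < 523.1 nm, the light has sufficient energy.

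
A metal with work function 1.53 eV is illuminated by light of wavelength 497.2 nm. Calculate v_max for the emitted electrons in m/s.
5.8222e+05 m/s

First, find the maximum kinetic energy:
E_photon = hc/λ = 2.4936 eV
KE_max = E_photon - φ = 2.4936 - 1.53 = 0.9636 eV

Convert to Joules: KE_max = 0.9636 × 1.602×10⁻¹⁹ J = 1.5439e-19 J

Then use KE = ½mv² to find velocity:
v = √(2·KE/m) = √(2 × 1.5439e-19 J / 9.109e-31 kg)
v = 5.8222e+05 m/s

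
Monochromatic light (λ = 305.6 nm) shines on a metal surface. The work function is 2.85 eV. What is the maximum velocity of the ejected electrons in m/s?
6.5162e+05 m/s

First, find the maximum kinetic energy:
E_photon = hc/λ = 4.0571 eV
KE_max = E_photon - φ = 4.0571 - 2.85 = 1.2071 eV

Convert to Joules: KE_max = 1.2071 × 1.602×10⁻¹⁹ J = 1.9339e-19 J

Then use KE = ½mv² to find velocity:
v = √(2·KE/m) = √(2 × 1.9339e-19 J / 9.109e-31 kg)
v = 6.5162e+05 m/s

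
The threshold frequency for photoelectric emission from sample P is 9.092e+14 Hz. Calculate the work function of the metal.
3.76 eV

At the threshold frequency, photon energy equals work function:
φ = hf₀

Calculating:
φ = (6.626×10⁻³⁴ J·s)(9.092e+14 Hz)
φ = 3.76 eV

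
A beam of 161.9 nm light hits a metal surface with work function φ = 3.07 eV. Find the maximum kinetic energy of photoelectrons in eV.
4.5881 eV

Using Einstein's photoelectric equation: KE_max = hf - φ = hc/λ - φ

First, calculate the photon energy:
E_photon = hc/λ = (6.626×10⁻³⁴ J·s)(3×10⁸ m/s) / (161.9×10⁻⁹ m)
E_photon = 7.6581 eV

Then, the maximum kinetic energy:
KE_max = E_photon - φ = 7.6581 eV - 3.07 eV = 4.5881 eV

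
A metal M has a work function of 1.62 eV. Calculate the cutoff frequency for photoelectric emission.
3.9171e+14 Hz

The threshold frequency is when the photon energy equals the work function:
hf₀ = φ

Solving for f₀:
f₀ = φ/h = (1.62 eV × 1.602×10⁻¹⁹ J/eV) / (6.626×10⁻³⁴ J·s)
f₀ = 3.9171e+14 Hz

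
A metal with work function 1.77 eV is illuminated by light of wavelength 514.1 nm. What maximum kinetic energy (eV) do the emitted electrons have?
0.6417 eV

Using Einstein's photoelectric equation: KE_max = hf - φ = hc/λ - φ

First, calculate the photon energy:
E_photon = hc/λ = (6.626×10⁻³⁴ J·s)(3×10⁸ m/s) / (514.1×10⁻⁹ m)
E_photon = 2.4117 eV

Then, the maximum kinetic energy:
KE_max = E_photon - φ = 2.4117 eV - 1.77 eV = 0.6417 eV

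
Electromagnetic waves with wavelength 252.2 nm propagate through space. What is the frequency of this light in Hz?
1.1887e+15 Hz

Using the wave equation: c = fλ

Solving for frequency:
f = c/λ = (3×10⁸ m/s) / (252.2×10⁻⁹ m)
f = 1.1887e+15 Hz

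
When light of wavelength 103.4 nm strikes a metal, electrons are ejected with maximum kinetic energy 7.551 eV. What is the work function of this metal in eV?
4.44 eV

From Einstein's photoelectric equation: KE_max = hf - φ = hc/λ - φ

Rearranging for φ:
φ = hc/λ - KE_max

Calculate photon energy:
E_photon = hc/λ = 11.9907 eV

Therefore:
φ = 11.9907 - 7.551 = 4.44 eV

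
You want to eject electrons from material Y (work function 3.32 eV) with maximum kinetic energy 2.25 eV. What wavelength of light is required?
222.59 nm

From Einstein's equation: KE_max = hc/λ - φ

Rearranging for λ:
hc/λ = KE_max + φ
λ = hc/(KE_max + φ)

Required photon energy:
E_photon = KE_max + φ = 2.25 + 3.32 = 5.57 eV

Required wavelength:
λ = hc/E_photon = (6.626×10⁻³⁴)(3×10⁸) / (5.57 × 1.602×10⁻¹⁹)
λ = 222.59 nm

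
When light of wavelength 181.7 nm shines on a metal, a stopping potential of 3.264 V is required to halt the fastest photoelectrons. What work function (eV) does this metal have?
3.56 eV

The stopping potential gives the maximum kinetic energy: KE_max = eV_s = 3.264 eV

From Einstein's photoelectric equation: KE_max = hc/λ - φ
Rearranging: φ = hc/λ - KE_max

Calculate photon energy:
E_photon = hc/λ = (6.626×10⁻³⁴ J·s)(3×10⁸ m/s) / (181.7×10⁻⁹ m) = 6.8236 eV

Therefore:
φ = 6.8236 - 3.264 = 3.56 eV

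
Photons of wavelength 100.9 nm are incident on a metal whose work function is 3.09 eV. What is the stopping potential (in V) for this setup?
9.1978 V

The stopping potential V_s satisfies: eV_s = KE_max

First, find KE_max using Einstein's equation:
E_photon = hc/λ = 12.2878 eV
KE_max = E_photon - φ = 12.2878 - 3.09 = 9.1978 eV

Since eV_s = KE_max:
V_s = KE_max/e = 9.1978 V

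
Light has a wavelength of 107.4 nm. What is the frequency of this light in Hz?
2.7914e+15 Hz

Using the wave equation: c = fλ

Solving for frequency:
f = c/λ = (3×10⁸ m/s) / (107.4×10⁻⁹ m)
f = 2.7914e+15 Hz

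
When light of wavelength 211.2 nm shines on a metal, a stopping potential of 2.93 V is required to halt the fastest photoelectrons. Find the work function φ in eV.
2.94 eV

The stopping potential gives the maximum kinetic energy: KE_max = eV_s = 2.93 eV

From Einstein's photoelectric equation: KE_max = hc/λ - φ
Rearranging: φ = hc/λ - KE_max

Calculate photon energy:
E_photon = hc/λ = (6.626×10⁻³⁴ J·s)(3×10⁸ m/s) / (211.2×10⁻⁹ m) = 5.8705 eV

Therefore:
φ = 5.8705 - 2.93 = 2.94 eV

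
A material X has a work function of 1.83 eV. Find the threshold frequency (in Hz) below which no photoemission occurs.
4.4249e+14 Hz

The threshold frequency is when the photon energy equals the work function:
hf₀ = φ

Solving for f₀:
f₀ = φ/h = (1.83 eV × 1.602×10⁻¹⁹ J/eV) / (6.626×10⁻³⁴ J·s)
f₀ = 4.4249e+14 Hz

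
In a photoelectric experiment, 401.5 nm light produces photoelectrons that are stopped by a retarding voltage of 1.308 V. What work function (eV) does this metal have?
1.78 eV

The stopping potential gives the maximum kinetic energy: KE_max = eV_s = 1.308 eV

From Einstein's photoelectric equation: KE_max = hc/λ - φ
Rearranging: φ = hc/λ - KE_max

Calculate photon energy:
E_photon = hc/λ = (6.626×10⁻³⁴ J·s)(3×10⁸ m/s) / (401.5×10⁻⁹ m) = 3.0880 eV

Therefore:
φ = 3.0880 - 1.308 = 1.78 eV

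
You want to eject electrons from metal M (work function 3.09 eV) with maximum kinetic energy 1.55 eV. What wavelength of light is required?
267.21 nm

From Einstein's equation: KE_max = hc/λ - φ

Rearranging for λ:
hc/λ = KE_max + φ
λ = hc/(KE_max + φ)

Required photon energy:
E_photon = KE_max + φ = 1.55 + 3.09 = 4.64 eV

Required wavelength:
λ = hc/E_photon = (6.626×10⁻³⁴)(3×10⁸) / (4.64 × 1.602×10⁻¹⁹)
λ = 267.21 nm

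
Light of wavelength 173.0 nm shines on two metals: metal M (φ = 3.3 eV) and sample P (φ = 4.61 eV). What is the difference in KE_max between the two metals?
1.3100 eV

Using KE_max = hc/λ - φ for each metal:

Photon energy: E = hc/λ = 7.1667 eV

For metal M (φ₁ = 3.3 eV):
KE₁ = E - φ₁ = 7.1667 - 3.3 = 3.8667 eV

For sample P (φ₂ = 4.61 eV):
KE₂ = E - φ₂ = 7.1667 - 4.61 = 2.5567 eV

Difference:
ΔKE = KE₁ - KE₂ = 3.8667 - 2.5567 = 1.3100 eV

Note: The difference equals the difference in work functions: 4.61 - 3.3 = 1.31 eV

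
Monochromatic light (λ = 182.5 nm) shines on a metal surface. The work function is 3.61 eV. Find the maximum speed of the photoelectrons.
1.0583e+06 m/s

First, find the maximum kinetic energy:
E_photon = hc/λ = 6.7937 eV
KE_max = E_photon - φ = 6.7937 - 3.61 = 3.1837 eV

Convert to Joules: KE_max = 3.1837 × 1.602×10⁻¹⁹ J = 5.1008e-19 J

Then use KE = ½mv² to find velocity:
v = √(2·KE/m) = √(2 × 5.1008e-19 J / 9.109e-31 kg)
v = 1.0583e+06 m/s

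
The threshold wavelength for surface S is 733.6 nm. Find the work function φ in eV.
1.69 eV

At the threshold wavelength, photon energy equals work function:
φ = hc/λ₀

Calculating:
φ = (6.626×10⁻³⁴ J·s)(3×10⁸ m/s) / (733.6×10⁻⁹ m)
φ = 1.69 eV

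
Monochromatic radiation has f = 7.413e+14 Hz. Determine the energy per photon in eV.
3.0658 eV

Using E = hf:

E = hf = (6.626×10⁻³⁴ J·s)(7.413e+14 Hz)
E = 3.0658 eV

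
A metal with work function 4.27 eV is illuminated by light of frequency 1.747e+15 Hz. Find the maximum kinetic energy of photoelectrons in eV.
2.9550 eV

Using Einstein's photoelectric equation: KE_max = hf - φ

First, calculate the photon energy:
E_photon = hf = (6.626×10⁻³⁴ J·s)(1.747e+15 Hz)
E_photon = 7.2250 eV

Then, the maximum kinetic energy:
KE_max = E_photon - φ = 7.2250 eV - 4.27 eV = 2.9550 eV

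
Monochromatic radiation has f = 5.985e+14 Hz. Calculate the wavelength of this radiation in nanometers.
500.91 nm

Using the wave equation: c = fλ

Solving for wavelength:
λ = c/f = (3×10⁸ m/s) / (5.985e+14 Hz)
λ = 500.91 nm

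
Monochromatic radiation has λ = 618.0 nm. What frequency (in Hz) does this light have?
4.8510e+14 Hz

Using the wave equation: c = fλ

Solving for frequency:
f = c/λ = (3×10⁸ m/s) / (618.0×10⁻⁹ m)
f = 4.8510e+14 Hz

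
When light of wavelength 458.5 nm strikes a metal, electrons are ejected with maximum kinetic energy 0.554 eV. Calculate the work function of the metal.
2.15 eV

From Einstein's photoelectric equation: KE_max = hf - φ = hc/λ - φ

Rearranging for φ:
φ = hc/λ - KE_max

Calculate photon energy:
E_photon = hc/λ = 2.7041 eV

Therefore:
φ = 2.7041 - 0.554 = 2.15 eV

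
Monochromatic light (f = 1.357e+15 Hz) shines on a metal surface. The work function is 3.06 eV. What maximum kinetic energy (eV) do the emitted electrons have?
2.5521 eV

Using Einstein's photoelectric equation: KE_max = hf - φ

First, calculate the photon energy:
E_photon = hf = (6.626×10⁻³⁴ J·s)(1.357e+15 Hz)
E_photon = 5.6121 eV

Then, the maximum kinetic energy:
KE_max = E_photon - φ = 5.6121 eV - 3.06 eV = 2.5521 eV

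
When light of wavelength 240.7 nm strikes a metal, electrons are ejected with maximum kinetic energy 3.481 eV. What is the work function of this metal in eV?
1.67 eV

From Einstein's photoelectric equation: KE_max = hf - φ = hc/λ - φ

Rearranging for φ:
φ = hc/λ - KE_max

Calculate photon energy:
E_photon = hc/λ = 5.1510 eV

Therefore:
φ = 5.1510 - 3.481 = 1.67 eV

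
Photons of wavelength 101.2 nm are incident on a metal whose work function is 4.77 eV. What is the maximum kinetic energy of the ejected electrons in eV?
7.4814 eV

Using Einstein's photoelectric equation: KE_max = hf - φ = hc/λ - φ

First, calculate the photon energy:
E_photon = hc/λ = (6.626×10⁻³⁴ J·s)(3×10⁸ m/s) / (101.2×10⁻⁹ m)
E_photon = 12.2514 eV

Then, the maximum kinetic energy:
KE_max = E_photon - φ = 12.2514 eV - 4.77 eV = 7.4814 eV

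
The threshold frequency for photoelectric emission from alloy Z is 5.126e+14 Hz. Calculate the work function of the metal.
2.12 eV

At the threshold frequency, photon energy equals work function:
φ = hf₀

Calculating:
φ = (6.626×10⁻³⁴ J·s)(5.126e+14 Hz)
φ = 2.12 eV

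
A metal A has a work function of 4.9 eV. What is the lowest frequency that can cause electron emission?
1.1848e+15 Hz

The threshold frequency is when the photon energy equals the work function:
hf₀ = φ

Solving for f₀:
f₀ = φ/h = (4.9 eV × 1.602×10⁻¹⁹ J/eV) / (6.626×10⁻³⁴ J·s)
f₀ = 1.1848e+15 Hz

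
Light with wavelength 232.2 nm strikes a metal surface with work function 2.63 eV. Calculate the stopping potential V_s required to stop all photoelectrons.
2.7095 V

The stopping potential V_s satisfies: eV_s = KE_max

First, find KE_max using Einstein's equation:
E_photon = hc/λ = 5.3395 eV
KE_max = E_photon - φ = 5.3395 - 2.63 = 2.7095 eV

Since eV_s = KE_max:
V_s = KE_max/e = 2.7095 V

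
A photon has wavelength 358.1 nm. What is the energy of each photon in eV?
3.4623 eV

Using E = hf = hc/λ:

E = hc/λ = (6.626×10⁻³⁴ J·s)(3×10⁸ m/s) / (358.1×10⁻⁹ m)
E = 3.4623 eV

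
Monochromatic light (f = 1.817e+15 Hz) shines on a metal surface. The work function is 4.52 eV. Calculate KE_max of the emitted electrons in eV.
2.9945 eV

Using Einstein's photoelectric equation: KE_max = hf - φ

First, calculate the photon energy:
E_photon = hf = (6.626×10⁻³⁴ J·s)(1.817e+15 Hz)
E_photon = 7.5145 eV

Then, the maximum kinetic energy:
KE_max = E_photon - φ = 7.5145 eV - 4.52 eV = 2.9945 eV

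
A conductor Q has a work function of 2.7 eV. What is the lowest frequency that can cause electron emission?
6.5286e+14 Hz

The threshold frequency is when the photon energy equals the work function:
hf₀ = φ

Solving for f₀:
f₀ = φ/h = (2.7 eV × 1.602×10⁻¹⁹ J/eV) / (6.626×10⁻³⁴ J·s)
f₀ = 6.5286e+14 Hz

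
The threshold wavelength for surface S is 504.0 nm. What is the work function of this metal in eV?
2.46 eV

At the threshold wavelength, photon energy equals work function:
φ = hc/λ₀

Calculating:
φ = (6.626×10⁻³⁴ J·s)(3×10⁸ m/s) / (504.0×10⁻⁹ m)
φ = 2.46 eV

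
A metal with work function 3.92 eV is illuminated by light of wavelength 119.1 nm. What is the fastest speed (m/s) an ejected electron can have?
1.5110e+06 m/s

First, find the maximum kinetic energy:
E_photon = hc/λ = 10.4101 eV
KE_max = E_photon - φ = 10.4101 - 3.92 = 6.4901 eV

Convert to Joules: KE_max = 6.4901 × 1.602×10⁻¹⁹ J = 1.0398e-18 J

Then use KE = ½mv² to find velocity:
v = √(2·KE/m) = √(2 × 1.0398e-18 J / 9.109e-31 kg)
v = 1.5110e+06 m/s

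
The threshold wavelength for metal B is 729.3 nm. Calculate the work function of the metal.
1.70 eV

At the threshold wavelength, photon energy equals work function:
φ = hc/λ₀

Calculating:
φ = (6.626×10⁻³⁴ J·s)(3×10⁸ m/s) / (729.3×10⁻⁹ m)
φ = 1.70 eV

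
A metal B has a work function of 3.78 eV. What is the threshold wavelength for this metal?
328.00 nm

The threshold wavelength is when the photon energy equals the work function:
hc/λ₀ = φ

Solving for λ₀:
λ₀ = hc/φ = (6.626×10⁻³⁴ J·s)(3×10⁸ m/s) / (3.78 eV × 1.602×10⁻¹⁹ J/eV)
λ₀ = 328.00 nm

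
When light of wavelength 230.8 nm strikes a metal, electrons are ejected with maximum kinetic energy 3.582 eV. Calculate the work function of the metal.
1.79 eV

From Einstein's photoelectric equation: KE_max = hf - φ = hc/λ - φ

Rearranging for φ:
φ = hc/λ - KE_max

Calculate photon energy:
E_photon = hc/λ = 5.3719 eV

Therefore:
φ = 5.3719 - 3.582 = 1.79 eV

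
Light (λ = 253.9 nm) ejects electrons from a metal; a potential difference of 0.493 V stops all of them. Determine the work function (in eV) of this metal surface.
4.39 eV

The stopping potential gives the maximum kinetic energy: KE_max = eV_s = 0.493 eV

From Einstein's photoelectric equation: KE_max = hc/λ - φ
Rearranging: φ = hc/λ - KE_max

Calculate photon energy:
E_photon = hc/λ = (6.626×10⁻³⁴ J·s)(3×10⁸ m/s) / (253.9×10⁻⁹ m) = 4.8832 eV

Therefore:
φ = 4.8832 - 0.493 = 4.39 eV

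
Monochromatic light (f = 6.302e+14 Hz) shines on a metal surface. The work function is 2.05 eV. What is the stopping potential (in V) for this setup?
0.5563 V

The stopping potential V_s satisfies: eV_s = KE_max

First, find KE_max using Einstein's equation:
E_photon = hf = (6.626×10⁻³⁴ J·s)(6.302e+14 Hz) = 2.6063 eV
KE_max = E_photon - φ = 2.6063 - 2.05 = 0.5563 eV

Since eV_s = KE_max:
V_s = KE_max/e = 0.5563 V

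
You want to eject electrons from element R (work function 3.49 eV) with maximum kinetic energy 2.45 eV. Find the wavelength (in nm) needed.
208.73 nm

From Einstein's equation: KE_max = hc/λ - φ

Rearranging for λ:
hc/λ = KE_max + φ
λ = hc/(KE_max + φ)

Required photon energy:
E_photon = KE_max + φ = 2.45 + 3.49 = 5.94 eV

Required wavelength:
λ = hc/E_photon = (6.626×10⁻³⁴)(3×10⁸) / (5.94 × 1.602×10⁻¹⁹)
λ = 208.73 nm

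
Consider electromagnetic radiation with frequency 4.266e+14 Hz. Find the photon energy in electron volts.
1.7643 eV

Using E = hf:

E = hf = (6.626×10⁻³⁴ J·s)(4.266e+14 Hz)
E = 1.7643 eV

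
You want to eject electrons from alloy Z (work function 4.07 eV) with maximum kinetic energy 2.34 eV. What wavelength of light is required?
193.42 nm

From Einstein's equation: KE_max = hc/λ - φ

Rearranging for λ:
hc/λ = KE_max + φ
λ = hc/(KE_max + φ)

Required photon energy:
E_photon = KE_max + φ = 2.34 + 4.07 = 6.41 eV

Required wavelength:
λ = hc/E_photon = (6.626×10⁻³⁴)(3×10⁸) / (6.41 × 1.602×10⁻¹⁹)
λ = 193.42 nm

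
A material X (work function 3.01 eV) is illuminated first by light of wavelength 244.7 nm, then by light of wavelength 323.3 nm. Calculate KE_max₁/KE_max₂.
2.4932

Using Einstein's equation: KE_max = hc/λ - φ

For λ₁ = 244.7 nm:
E₁ = hc/λ₁ = 5.0668 eV
KE₁ = E₁ - φ = 5.0668 - 3.01 = 2.0568 eV

For λ₂ = 323.3 nm:
E₂ = hc/λ₂ = 3.8350 eV
KE₂ = E₂ - φ = 3.8350 - 3.01 = 0.8250 eV

Ratio: KE₁/KE₂ = 2.0568/0.8250 = 2.4932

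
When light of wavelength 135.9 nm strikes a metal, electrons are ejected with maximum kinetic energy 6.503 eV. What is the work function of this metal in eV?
2.62 eV

From Einstein's photoelectric equation: KE_max = hf - φ = hc/λ - φ

Rearranging for φ:
φ = hc/λ - KE_max

Calculate photon energy:
E_photon = hc/λ = 9.1232 eV

Therefore:
φ = 9.1232 - 6.503 = 2.62 eV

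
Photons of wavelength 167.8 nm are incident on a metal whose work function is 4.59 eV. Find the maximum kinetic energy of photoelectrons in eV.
2.7988 eV

Using Einstein's photoelectric equation: KE_max = hf - φ = hc/λ - φ

First, calculate the photon energy:
E_photon = hc/λ = (6.626×10⁻³⁴ J·s)(3×10⁸ m/s) / (167.8×10⁻⁹ m)
E_photon = 7.3888 eV

Then, the maximum kinetic energy:
KE_max = E_photon - φ = 7.3888 eV - 4.59 eV = 2.7988 eV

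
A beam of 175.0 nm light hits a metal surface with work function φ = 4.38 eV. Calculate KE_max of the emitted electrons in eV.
2.7048 eV

Using Einstein's photoelectric equation: KE_max = hf - φ = hc/λ - φ

First, calculate the photon energy:
E_photon = hc/λ = (6.626×10⁻³⁴ J·s)(3×10⁸ m/s) / (175.0×10⁻⁹ m)
E_photon = 7.0848 eV

Then, the maximum kinetic energy:
KE_max = E_photon - φ = 7.0848 eV - 4.38 eV = 2.7048 eV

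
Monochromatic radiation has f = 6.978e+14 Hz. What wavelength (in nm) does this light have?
429.63 nm

Using the wave equation: c = fλ

Solving for wavelength:
λ = c/f = (3×10⁸ m/s) / (6.978e+14 Hz)
λ = 429.63 nm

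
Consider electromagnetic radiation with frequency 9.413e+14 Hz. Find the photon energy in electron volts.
3.8929 eV

Using E = hf:

E = hf = (6.626×10⁻³⁴ J·s)(9.413e+14 Hz)
E = 3.8929 eV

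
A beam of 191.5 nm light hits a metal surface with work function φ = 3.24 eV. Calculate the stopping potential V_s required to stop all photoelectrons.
3.2344 V

The stopping potential V_s satisfies: eV_s = KE_max

First, find KE_max using Einstein's equation:
E_photon = hc/λ = 6.4744 eV
KE_max = E_photon - φ = 6.4744 - 3.24 = 3.2344 eV

Since eV_s = KE_max:
V_s = KE_max/e = 3.2344 V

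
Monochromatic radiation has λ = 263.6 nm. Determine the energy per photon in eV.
4.7035 eV

Using E = hf = hc/λ:

E = hc/λ = (6.626×10⁻³⁴ J·s)(3×10⁸ m/s) / (263.6×10⁻⁹ m)
E = 4.7035 eV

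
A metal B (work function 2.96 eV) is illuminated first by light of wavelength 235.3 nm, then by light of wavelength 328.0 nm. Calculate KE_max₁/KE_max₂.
2.8161

Using Einstein's equation: KE_max = hc/λ - φ

For λ₁ = 235.3 nm:
E₁ = hc/λ₁ = 5.2692 eV
KE₁ = E₁ - φ = 5.2692 - 2.96 = 2.3092 eV

For λ₂ = 328.0 nm:
E₂ = hc/λ₂ = 3.7800 eV
KE₂ = E₂ - φ = 3.7800 - 2.96 = 0.8200 eV

Ratio: KE₁/KE₂ = 2.3092/0.8200 = 2.8161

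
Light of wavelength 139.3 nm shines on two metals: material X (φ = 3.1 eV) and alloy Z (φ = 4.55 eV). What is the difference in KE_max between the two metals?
1.4500 eV

Using KE_max = hc/λ - φ for each metal:

Photon energy: E = hc/λ = 8.9005 eV

For material X (φ₁ = 3.1 eV):
KE₁ = E - φ₁ = 8.9005 - 3.1 = 5.8005 eV

For alloy Z (φ₂ = 4.55 eV):
KE₂ = E - φ₂ = 8.9005 - 4.55 = 4.3505 eV

Difference:
ΔKE = KE₁ - KE₂ = 5.8005 - 4.3505 = 1.4500 eV

Note: The difference equals the difference in work functions: 4.55 - 3.1 = 1.45 eV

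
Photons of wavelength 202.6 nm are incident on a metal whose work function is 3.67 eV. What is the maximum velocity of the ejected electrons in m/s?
9.2828e+05 m/s

First, find the maximum kinetic energy:
E_photon = hc/λ = 6.1197 eV
KE_max = E_photon - φ = 6.1197 - 3.67 = 2.4497 eV

Convert to Joules: KE_max = 2.4497 × 1.602×10⁻¹⁹ J = 3.9248e-19 J

Then use KE = ½mv² to find velocity:
v = √(2·KE/m) = √(2 × 3.9248e-19 J / 9.109e-31 kg)
v = 9.2828e+05 m/s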